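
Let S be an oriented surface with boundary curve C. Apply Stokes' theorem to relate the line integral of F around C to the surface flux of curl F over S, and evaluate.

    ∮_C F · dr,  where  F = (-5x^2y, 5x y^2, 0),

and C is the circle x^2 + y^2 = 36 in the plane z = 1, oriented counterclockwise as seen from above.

Let S be the flat disk x^2 + y^2 ≤ 36 in the plane z = 1, with upward unit normal n̂ = ẑ. By Stokes' theorem,

    ∮_C F · dr = ∬_S (∇ × F) · n̂ dS = ∬_D (curl F)_z dA,

where D is the disk x^2 + y^2 ≤ 36.

Compute the curl of F = (-5x^2y, 5x y^2, 0):
    (∇ × F)_x = ∂F_z/∂y - ∂F_y/∂z = 0,
    (∇ × F)_y = ∂F_x/∂z - ∂F_z/∂x = 0,
    (∇ × F)_z = ∂F_y/∂x - ∂F_x/∂y = 5x^2 + 5y^2.

On z = 1, (curl F)_z = 5x^2 + 5y^2.

Convert to polar (x = r cos θ, y = r sin θ, dA = r dr dθ); the integrand becomes 5r^2, so

    ∬_D (curl F)_z dA = ∫_0^{2π} ∫_0^{6} (5r^2) · r dr dθ.

Inner (r from 0 to 6): 1620.
Outer (θ from 0 to 2π): 3240π.

Therefore ∮_C F · dr = 3240π.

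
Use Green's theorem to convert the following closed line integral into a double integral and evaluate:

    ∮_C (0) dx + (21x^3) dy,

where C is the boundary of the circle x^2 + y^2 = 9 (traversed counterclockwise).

Green's theorem converts the closed line integral into a double integral over the enclosed region D:

    ∮_C P dx + Q dy = ∬_D (∂Q/∂x - ∂P/∂y) dA.

Here P = 0, Q = 21x^3, so

    ∂Q/∂x = 63x^2,    ∂P/∂y = 0,
    ∂Q/∂x - ∂P/∂y = 63x^2.

D is the region x^2 + y^2 ≤ 9. Evaluating the double integral:

In polar coordinates (x = r cos θ, y = r sin θ, dA = r dr dθ) the integrand becomes 63r^2cos(θ)^2, so

    ∬_D (63x^2) dA = ∫_0^{2π} ∫_0^{3} (63r^2cos(θ)^2) · r dr dθ.

Inner (r from 0 to 3): 5103cos(θ)^2/4.
Outer (θ from 0 to 2π): 5103π/4.

Therefore ∮_C P dx + Q dy = 5103π/4.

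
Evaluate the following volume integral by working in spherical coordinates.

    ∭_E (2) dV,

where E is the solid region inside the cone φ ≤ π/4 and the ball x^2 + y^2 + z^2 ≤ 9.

In spherical coordinates, x = ρ sin(φ) cos(θ), y = ρ sin(φ) sin(θ), z = ρ cos(φ), and dV = ρ^2 sin(φ) dρ dφ dθ.

The integrand becomes 2, so

    ∭_E (2) dV = ∫_{0}^{2π} ∫_{0}^{π/4} ∫_{0}^{3} (2) · ρ^2 sin(φ) dρ dφ dθ.

Inner (ρ): 18sin(φ).
Middle (φ): 18 - 9sqrt(2).
Outer (θ): 18π (2 - sqrt(2)).

Therefore the triple integral equals 18π (2 - sqrt(2)).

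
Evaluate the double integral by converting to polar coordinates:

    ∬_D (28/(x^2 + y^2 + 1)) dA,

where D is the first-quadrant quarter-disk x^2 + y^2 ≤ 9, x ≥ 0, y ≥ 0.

The region D is 0 ≤ r ≤ 3, 0 ≤ θ ≤ π/2 in polar coordinates, where x = r cos(θ), y = r sin(θ), and dA = r dr dθ.

Under the substitution, the integrand becomes 28/(r^2 + 1), so

    ∬_D (28/(x^2 + y^2 + 1)) dA = ∫_{0}^{π/2} ∫_{0}^{3} (28/(r^2 + 1)) · r dr dθ.

Inner integral (in r): ∫_{0}^{3} (28/(r^2 + 1)) · r dr = log(100000000000000).

Outer integral (in θ): ∫_{0}^{π/2} (log(100000000000000)) dθ = 7π log(10).

Therefore ∬_D (28/(x^2 + y^2 + 1)) dA = 7π log(10).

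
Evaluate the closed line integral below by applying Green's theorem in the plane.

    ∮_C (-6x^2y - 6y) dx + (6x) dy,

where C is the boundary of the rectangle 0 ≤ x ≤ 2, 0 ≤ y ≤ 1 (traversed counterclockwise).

Green's theorem converts the closed line integral into a double integral over the enclosed region D:

    ∮_C P dx + Q dy = ∬_D (∂Q/∂x - ∂P/∂y) dA.

Here P = -6x^2y - 6y, Q = 6x, so

    ∂Q/∂x = 6,    ∂P/∂y = -6x^2 - 6,
    ∂Q/∂x - ∂P/∂y = 6x^2 + 12.

D is the region 0 ≤ x ≤ 2, 0 ≤ y ≤ 1. Evaluating the double integral:

    ∬_D (6x^2 + 12) dA = ∫_0^{2} ∫_0^{1} (6x^2 + 12) dy dx.

Inner (y from 0 to 1): 6x^2 + 12.
Outer (x from 0 to 2): 40.

Therefore ∮_C P dx + Q dy = 40.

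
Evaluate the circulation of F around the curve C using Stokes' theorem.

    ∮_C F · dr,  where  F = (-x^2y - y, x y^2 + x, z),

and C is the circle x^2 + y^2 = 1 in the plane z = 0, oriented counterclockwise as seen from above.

Let S be the flat disk x^2 + y^2 ≤ 1 in the plane z = 0, with upward unit normal n̂ = ẑ. By Stokes' theorem,

    ∮_C F · dr = ∬_S (∇ × F) · n̂ dS = ∬_D (curl F)_z dA,

where D is the disk x^2 + y^2 ≤ 1.

Compute the curl of F = (-x^2y - y, x y^2 + x, z):
    (∇ × F)_x = ∂F_z/∂y - ∂F_y/∂z = 0,
    (∇ × F)_y = ∂F_x/∂z - ∂F_z/∂x = 0,
    (∇ × F)_z = ∂F_y/∂x - ∂F_x/∂y = x^2 + y^2 + 2.

On z = 0, (curl F)_z = x^2 + y^2 + 2.

Convert to polar (x = r cos θ, y = r sin θ, dA = r dr dθ); the integrand becomes r^2 + 2, so

    ∬_D (curl F)_z dA = ∫_0^{2π} ∫_0^{1} (r^2 + 2) · r dr dθ.

Inner (r from 0 to 1): 5/4.
Outer (θ from 0 to 2π): 5π/2.

Therefore ∮_C F · dr = 5π/2.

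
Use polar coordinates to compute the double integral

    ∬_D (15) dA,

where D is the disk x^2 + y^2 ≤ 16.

The region D is 0 ≤ r ≤ 4, 0 ≤ θ ≤ 2π in polar coordinates, where x = r cos(θ), y = r sin(θ), and dA = r dr dθ.

Under the substitution, the integrand becomes 15, so

    ∬_D (15) dA = ∫_{0}^{2π} ∫_{0}^{4} (15) · r dr dθ.

Inner integral (in r): ∫_{0}^{4} (15) · r dr = 120.

Outer integral (in θ): ∫_{0}^{2π} (120) dθ = 240π.

Therefore ∬_D (15) dA = 240π.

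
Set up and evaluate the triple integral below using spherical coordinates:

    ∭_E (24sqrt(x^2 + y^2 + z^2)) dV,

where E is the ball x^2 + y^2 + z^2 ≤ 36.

In spherical coordinates, x = ρ sin(φ) cos(θ), y = ρ sin(φ) sin(θ), z = ρ cos(φ), and dV = ρ^2 sin(φ) dρ dφ dθ.

The integrand becomes 24ρ, so

    ∭_E (24sqrt(x^2 + y^2 + z^2)) dV = ∫_{0}^{2π} ∫_{0}^{π} ∫_{0}^{6} (24ρ) · ρ^2 sin(φ) dρ dφ dθ.

Inner (ρ): 7776sin(φ).
Middle (φ): 15552.
Outer (θ): 31104π.

Therefore the triple integral equals 31104π.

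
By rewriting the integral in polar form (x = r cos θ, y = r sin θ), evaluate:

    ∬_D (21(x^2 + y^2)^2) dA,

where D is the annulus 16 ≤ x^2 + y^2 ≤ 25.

The region D is 4 ≤ r ≤ 5, 0 ≤ θ ≤ 2π in polar coordinates, where x = r cos(θ), y = r sin(θ), and dA = r dr dθ.

Under the substitution, the integrand becomes 21r^4, so

    ∬_D (21(x^2 + y^2)^2) dA = ∫_{0}^{2π} ∫_{4}^{5} (21r^4) · r dr dθ.

Inner integral (in r): ∫_{4}^{5} (21r^4) · r dr = 80703/2.

Outer integral (in θ): ∫_{0}^{2π} (80703/2) dθ = 80703π.

Therefore ∬_D (21(x^2 + y^2)^2) dA = 80703π.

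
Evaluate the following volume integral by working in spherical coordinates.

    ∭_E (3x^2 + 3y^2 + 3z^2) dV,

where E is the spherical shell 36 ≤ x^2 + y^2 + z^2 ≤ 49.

In spherical coordinates, x = ρ sin(φ) cos(θ), y = ρ sin(φ) sin(θ), z = ρ cos(φ), and dV = ρ^2 sin(φ) dρ dφ dθ.

The integrand becomes 3ρ^2, so

    ∭_E (3x^2 + 3y^2 + 3z^2) dV = ∫_{0}^{2π} ∫_{0}^{π} ∫_{6}^{7} (3ρ^2) · ρ^2 sin(φ) dρ dφ dθ.

Inner (ρ): 27093sin(φ)/5.
Middle (φ): 54186/5.
Outer (θ): 108372π/5.

Therefore the triple integral equals 108372π/5.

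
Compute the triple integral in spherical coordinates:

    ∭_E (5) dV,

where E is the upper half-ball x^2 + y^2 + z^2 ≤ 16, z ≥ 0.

In spherical coordinates, x = ρ sin(φ) cos(θ), y = ρ sin(φ) sin(θ), z = ρ cos(φ), and dV = ρ^2 sin(φ) dρ dφ dθ.

The integrand becomes 5, so

    ∭_E (5) dV = ∫_{0}^{2π} ∫_{0}^{π/2} ∫_{0}^{4} (5) · ρ^2 sin(φ) dρ dφ dθ.

Inner (ρ): 320sin(φ)/3.
Middle (φ): 320/3.
Outer (θ): 640π/3.

Therefore the triple integral equals 640π/3.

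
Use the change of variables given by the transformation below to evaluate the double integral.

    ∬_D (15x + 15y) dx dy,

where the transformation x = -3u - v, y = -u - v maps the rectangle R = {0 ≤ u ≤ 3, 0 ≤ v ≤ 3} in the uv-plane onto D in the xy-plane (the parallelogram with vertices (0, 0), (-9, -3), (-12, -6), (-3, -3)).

Compute the Jacobian determinant of (x, y) with respect to (u, v):

    ∂(x,y)/∂(u,v) = | -3  -1 | = (-3)(-1) - (-1)(-1) = 2.
                   | -1  -1 |

Its absolute value is |J| = 2 (the area scaling factor).

Substituting x = -3u - v, y = -u - v into the integrand,

    15x + 15y → -60u - 30v,

so the integral becomes

    ∬_R (-60u - 30v) · |J| du dv = ∫_0^3 ∫_0^3 (-120u - 60v) dv du.

Inner (v): -360u - 270.
Outer (u): -2430.

Therefore ∬_D (15x + 15y) dx dy = -2430.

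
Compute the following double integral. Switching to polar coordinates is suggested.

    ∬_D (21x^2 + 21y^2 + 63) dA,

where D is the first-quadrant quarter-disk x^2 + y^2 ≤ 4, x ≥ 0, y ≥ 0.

The region D is 0 ≤ r ≤ 2, 0 ≤ θ ≤ π/2 in polar coordinates, where x = r cos(θ), y = r sin(θ), and dA = r dr dθ.

Under the substitution, the integrand becomes 21r^2 + 63, so

    ∬_D (21x^2 + 21y^2 + 63) dA = ∫_{0}^{π/2} ∫_{0}^{2} (21r^2 + 63) · r dr dθ.

Inner integral (in r): ∫_{0}^{2} (21r^2 + 63) · r dr = 210.

Outer integral (in θ): ∫_{0}^{π/2} (210) dθ = 105π.

Therefore ∬_D (21x^2 + 21y^2 + 63) dA = 105π.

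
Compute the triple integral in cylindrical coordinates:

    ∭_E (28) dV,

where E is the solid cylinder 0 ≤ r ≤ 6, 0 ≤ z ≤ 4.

In cylindrical coordinates, x = r cos(θ), y = r sin(θ), z = z, and dV = r dr dθ dz.

The integrand becomes 28, so

    ∭_E (28) dV = ∫_{0}^{2π} ∫_{0}^{6} ∫_{0}^{4} (28) · r dz dr dθ.

Inner (z): 112r.
Middle (r from 0 to 6): 2016.
Outer (θ): 4032π.

Therefore the triple integral equals 4032π.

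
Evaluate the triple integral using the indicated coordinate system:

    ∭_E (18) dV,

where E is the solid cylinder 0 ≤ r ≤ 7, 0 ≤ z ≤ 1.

In cylindrical coordinates, x = r cos(θ), y = r sin(θ), z = z, and dV = r dr dθ dz.

The integrand becomes 18, so

    ∭_E (18) dV = ∫_{0}^{2π} ∫_{0}^{7} ∫_{0}^{1} (18) · r dz dr dθ.

Inner (z): 18r.
Middle (r from 0 to 7): 441.
Outer (θ): 882π.

Therefore the triple integral equals 882π.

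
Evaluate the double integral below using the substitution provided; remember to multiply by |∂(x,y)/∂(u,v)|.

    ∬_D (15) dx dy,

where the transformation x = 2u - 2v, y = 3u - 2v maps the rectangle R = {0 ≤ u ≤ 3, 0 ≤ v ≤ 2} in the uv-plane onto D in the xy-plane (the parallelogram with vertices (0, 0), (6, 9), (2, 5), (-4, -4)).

Compute the Jacobian determinant of (x, y) with respect to (u, v):

    ∂(x,y)/∂(u,v) = | 2  -2 | = (2)(-2) - (-2)(3) = 2.
                   | 3  -2 |

Its absolute value is |J| = 2 (the area scaling factor).

Substituting x = 2u - 2v, y = 3u - 2v into the integrand,

    15 → 15,

so the integral becomes

    ∬_R (15) · |J| du dv = ∫_0^3 ∫_0^2 (30) dv du.

Inner (v): 60.
Outer (u): 180.

Therefore ∬_D (15) dx dy = 180.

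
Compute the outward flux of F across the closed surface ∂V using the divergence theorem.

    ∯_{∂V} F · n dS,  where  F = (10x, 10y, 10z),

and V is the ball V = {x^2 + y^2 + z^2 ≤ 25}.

By the divergence theorem,

    ∯_{∂V} F · n dS = ∭_V (∇ · F) dV.

Compute the divergence:
    ∇ · F = ∂F_x/∂x + ∂F_y/∂y + ∂F_z/∂z = 10 + 10 + 10 = 30.

In spherical coordinates, x = ρ sin(φ) cos(θ), y = ρ sin(φ) sin(θ), z = ρ cos(φ), dV = ρ^2 sin(φ) dρ dφ dθ, with 0 ≤ ρ ≤ 5, 0 ≤ φ ≤ π, 0 ≤ θ ≤ 2π.

The integrand, after substitution and multiplying by the volume element, becomes (30) · ρ^2 sin(φ), so

    ∭_V (∇·F) dV = ∫_0^{2π} ∫_0^{π} ∫_0^{5} (30) · ρ^2 sin(φ) dρ dφ dθ.

Inner (ρ from 0 to 5): 1250sin(φ).
Middle (φ from 0 to π): 2500.
Outer (θ from 0 to 2π): 5000π.

Therefore ∯_{∂V} F · n dS = 5000π.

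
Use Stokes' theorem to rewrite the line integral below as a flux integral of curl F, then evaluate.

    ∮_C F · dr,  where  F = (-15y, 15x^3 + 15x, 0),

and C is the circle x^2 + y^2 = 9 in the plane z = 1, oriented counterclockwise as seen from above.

Let S be the flat disk x^2 + y^2 ≤ 9 in the plane z = 1, with upward unit normal n̂ = ẑ. By Stokes' theorem,

    ∮_C F · dr = ∬_S (∇ × F) · n̂ dS = ∬_D (curl F)_z dA,

where D is the disk x^2 + y^2 ≤ 9.

Compute the curl of F = (-15y, 15x^3 + 15x, 0):
    (∇ × F)_x = ∂F_z/∂y - ∂F_y/∂z = 0,
    (∇ × F)_y = ∂F_x/∂z - ∂F_z/∂x = 0,
    (∇ × F)_z = ∂F_y/∂x - ∂F_x/∂y = 45x^2 + 30.

On z = 1, (curl F)_z = 45x^2 + 30.

Convert to polar (x = r cos θ, y = r sin θ, dA = r dr dθ); the integrand becomes 45r^2cos(θ)^2 + 30, so

    ∬_D (curl F)_z dA = ∫_0^{2π} ∫_0^{3} (45r^2cos(θ)^2 + 30) · r dr dθ.

Inner (r from 0 to 3): 3645cos(θ)^2/4 + 135.
Outer (θ from 0 to 2π): 4725π/4.

Therefore ∮_C F · dr = 4725π/4.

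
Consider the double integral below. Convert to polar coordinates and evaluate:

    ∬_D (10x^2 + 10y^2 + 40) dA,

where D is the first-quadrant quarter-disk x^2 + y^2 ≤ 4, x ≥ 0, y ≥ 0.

The region D is 0 ≤ r ≤ 2, 0 ≤ θ ≤ π/2 in polar coordinates, where x = r cos(θ), y = r sin(θ), and dA = r dr dθ.

Under the substitution, the integrand becomes 10r^2 + 40, so

    ∬_D (10x^2 + 10y^2 + 40) dA = ∫_{0}^{π/2} ∫_{0}^{2} (10r^2 + 40) · r dr dθ.

Inner integral (in r): ∫_{0}^{2} (10r^2 + 40) · r dr = 120.

Outer integral (in θ): ∫_{0}^{π/2} (120) dθ = 60π.

Therefore ∬_D (10x^2 + 10y^2 + 40) dA = 60π.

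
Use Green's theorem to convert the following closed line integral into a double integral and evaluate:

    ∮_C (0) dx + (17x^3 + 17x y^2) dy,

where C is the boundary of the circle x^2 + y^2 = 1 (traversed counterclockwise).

Green's theorem converts the closed line integral into a double integral over the enclosed region D:

    ∮_C P dx + Q dy = ∬_D (∂Q/∂x - ∂P/∂y) dA.

Here P = 0, Q = 17x^3 + 17x y^2, so

    ∂Q/∂x = 51x^2 + 17y^2,    ∂P/∂y = 0,
    ∂Q/∂x - ∂P/∂y = 51x^2 + 17y^2.

D is the region x^2 + y^2 ≤ 1. Evaluating the double integral:

In polar coordinates (x = r cos θ, y = r sin θ, dA = r dr dθ) the integrand becomes 17r^2(cos(2θ) + 2), so

    ∬_D (51x^2 + 17y^2) dA = ∫_0^{2π} ∫_0^{1} (17r^2(cos(2θ) + 2)) · r dr dθ.

Inner (r from 0 to 1): 17cos(2θ)/4 + 17/2.
Outer (θ from 0 to 2π): 17π.

Therefore ∮_C P dx + Q dy = 17π.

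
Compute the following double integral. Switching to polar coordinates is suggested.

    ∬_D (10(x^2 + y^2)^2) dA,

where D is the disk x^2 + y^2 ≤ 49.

The region D is 0 ≤ r ≤ 7, 0 ≤ θ ≤ 2π in polar coordinates, where x = r cos(θ), y = r sin(θ), and dA = r dr dθ.

Under the substitution, the integrand becomes 10r^4, so

    ∬_D (10(x^2 + y^2)^2) dA = ∫_{0}^{2π} ∫_{0}^{7} (10r^4) · r dr dθ.

Inner integral (in r): ∫_{0}^{7} (10r^4) · r dr = 588245/3.

Outer integral (in θ): ∫_{0}^{2π} (588245/3) dθ = 1176490π/3.

Therefore ∬_D (10(x^2 + y^2)^2) dA = 1176490π/3.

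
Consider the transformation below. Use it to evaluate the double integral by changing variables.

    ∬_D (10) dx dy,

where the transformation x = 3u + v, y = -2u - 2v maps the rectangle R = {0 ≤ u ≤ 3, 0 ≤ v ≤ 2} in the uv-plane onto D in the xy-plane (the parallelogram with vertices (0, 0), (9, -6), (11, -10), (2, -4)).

Compute the Jacobian determinant of (x, y) with respect to (u, v):

    ∂(x,y)/∂(u,v) = | 3  1 | = (3)(-2) - (1)(-2) = -4.
                   | -2  -2 |

Its absolute value is |J| = 4 (the area scaling factor).

Substituting x = 3u + v, y = -2u - 2v into the integrand,

    10 → 10,

so the integral becomes

    ∬_R (10) · |J| du dv = ∫_0^3 ∫_0^2 (40) dv du.

Inner (v): 80.
Outer (u): 240.

Therefore ∬_D (10) dx dy = 240.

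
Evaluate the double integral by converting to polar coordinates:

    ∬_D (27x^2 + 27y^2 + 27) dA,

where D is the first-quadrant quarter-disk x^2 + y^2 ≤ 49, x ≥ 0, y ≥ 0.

The region D is 0 ≤ r ≤ 7, 0 ≤ θ ≤ π/2 in polar coordinates, where x = r cos(θ), y = r sin(θ), and dA = r dr dθ.

Under the substitution, the integrand becomes 27r^2 + 27, so

    ∬_D (27x^2 + 27y^2 + 27) dA = ∫_{0}^{π/2} ∫_{0}^{7} (27r^2 + 27) · r dr dθ.

Inner integral (in r): ∫_{0}^{7} (27r^2 + 27) · r dr = 67473/4.

Outer integral (in θ): ∫_{0}^{π/2} (67473/4) dθ = 67473π/8.

Therefore ∬_D (27x^2 + 27y^2 + 27) dA = 67473π/8.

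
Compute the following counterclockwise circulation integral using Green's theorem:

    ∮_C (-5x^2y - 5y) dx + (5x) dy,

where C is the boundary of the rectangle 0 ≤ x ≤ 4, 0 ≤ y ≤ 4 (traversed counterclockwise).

Green's theorem converts the closed line integral into a double integral over the enclosed region D:

    ∮_C P dx + Q dy = ∬_D (∂Q/∂x - ∂P/∂y) dA.

Here P = -5x^2y - 5y, Q = 5x, so

    ∂Q/∂x = 5,    ∂P/∂y = -5x^2 - 5,
    ∂Q/∂x - ∂P/∂y = 5x^2 + 10.

D is the region 0 ≤ x ≤ 4, 0 ≤ y ≤ 4. Evaluating the double integral:

    ∬_D (5x^2 + 10) dA = ∫_0^{4} ∫_0^{4} (5x^2 + 10) dy dx.

Inner (y from 0 to 4): 20x^2 + 40.
Outer (x from 0 to 4): 1760/3.

Therefore ∮_C P dx + Q dy = 1760/3.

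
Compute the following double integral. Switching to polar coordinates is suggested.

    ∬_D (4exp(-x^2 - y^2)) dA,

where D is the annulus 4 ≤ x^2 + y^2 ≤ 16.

The region D is 2 ≤ r ≤ 4, 0 ≤ θ ≤ 2π in polar coordinates, where x = r cos(θ), y = r sin(θ), and dA = r dr dθ.

Under the substitution, the integrand becomes 4exp(-r^2), so

    ∬_D (4exp(-x^2 - y^2)) dA = ∫_{0}^{2π} ∫_{2}^{4} (4exp(-r^2)) · r dr dθ.

Inner integral (in r): ∫_{2}^{4} (4exp(-r^2)) · r dr = -(2 - 2exp(12))exp(-16).

Outer integral (in θ): ∫_{0}^{2π} (-(2 - 2exp(12))exp(-16)) dθ = -4π (1 - exp(12))exp(-16).

Therefore ∬_D (4exp(-x^2 - y^2)) dA = -4π (1 - exp(12))exp(-16).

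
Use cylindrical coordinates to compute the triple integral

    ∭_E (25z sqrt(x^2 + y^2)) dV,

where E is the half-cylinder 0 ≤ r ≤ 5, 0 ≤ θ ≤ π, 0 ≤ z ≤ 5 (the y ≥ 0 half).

In cylindrical coordinates, x = r cos(θ), y = r sin(θ), z = z, and dV = r dr dθ dz.

The integrand becomes 25r z, so

    ∭_E (25z sqrt(x^2 + y^2)) dV = ∫_{0}^{π} ∫_{0}^{5} ∫_{0}^{5} (25r z) · r dz dr dθ.

Inner (z): 625r^2/2.
Middle (r from 0 to 5): 78125/6.
Outer (θ): 78125π/6.

Therefore the triple integral equals 78125π/6.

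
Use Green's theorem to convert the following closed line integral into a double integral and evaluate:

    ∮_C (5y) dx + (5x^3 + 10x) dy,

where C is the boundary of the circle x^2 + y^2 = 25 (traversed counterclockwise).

Green's theorem converts the closed line integral into a double integral over the enclosed region D:

    ∮_C P dx + Q dy = ∬_D (∂Q/∂x - ∂P/∂y) dA.

Here P = 5y, Q = 5x^3 + 10x, so

    ∂Q/∂x = 15x^2 + 10,    ∂P/∂y = 5,
    ∂Q/∂x - ∂P/∂y = 15x^2 + 5.

D is the region x^2 + y^2 ≤ 25. Evaluating the double integral:

In polar coordinates (x = r cos θ, y = r sin θ, dA = r dr dθ) the integrand becomes 15r^2cos(θ)^2 + 5, so

    ∬_D (15x^2 + 5) dA = ∫_0^{2π} ∫_0^{5} (15r^2cos(θ)^2 + 5) · r dr dθ.

Inner (r from 0 to 5): 9375cos(θ)^2/4 + 125/2.
Outer (θ from 0 to 2π): 9875π/4.

Therefore ∮_C P dx + Q dy = 9875π/4.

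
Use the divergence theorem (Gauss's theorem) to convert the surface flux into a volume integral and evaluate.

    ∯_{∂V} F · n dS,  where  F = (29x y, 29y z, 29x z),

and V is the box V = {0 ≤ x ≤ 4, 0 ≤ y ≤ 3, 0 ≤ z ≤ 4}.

By the divergence theorem,

    ∯_{∂V} F · n dS = ∭_V (∇ · F) dV.

Compute the divergence:
    ∇ · F = ∂F_x/∂x + ∂F_y/∂y + ∂F_z/∂z = 29y + 29z + 29x = 29x + 29y + 29z.

V is a rectangular box, so dV = dx dy dz with 0 ≤ x ≤ 4, 0 ≤ y ≤ 3, 0 ≤ z ≤ 4.

Integrate (29x + 29y + 29z) over V as an iterated integral:

    ∭_V (∇·F) dV = ∫_0^{4} ∫_0^{3} ∫_0^{4} (29x + 29y + 29z) dz dy dx.

Inner (z from 0 to 4): 116x + 116y + 232.
Middle (y from 0 to 3): 348x + 1218.
Outer (x from 0 to 4): 7656.

Therefore ∯_{∂V} F · n dS = 7656.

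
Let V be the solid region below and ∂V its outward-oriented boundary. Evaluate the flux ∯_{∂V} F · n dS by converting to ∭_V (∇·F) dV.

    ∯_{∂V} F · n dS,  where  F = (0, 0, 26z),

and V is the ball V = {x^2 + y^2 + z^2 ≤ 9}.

By the divergence theorem,

    ∯_{∂V} F · n dS = ∭_V (∇ · F) dV.

Compute the divergence:
    ∇ · F = ∂F_x/∂x + ∂F_y/∂y + ∂F_z/∂z = 0 + 0 + 26 = 26.

In spherical coordinates, x = ρ sin(φ) cos(θ), y = ρ sin(φ) sin(θ), z = ρ cos(φ), dV = ρ^2 sin(φ) dρ dφ dθ, with 0 ≤ ρ ≤ 3, 0 ≤ φ ≤ π, 0 ≤ θ ≤ 2π.

The integrand, after substitution and multiplying by the volume element, becomes (26) · ρ^2 sin(φ), so

    ∭_V (∇·F) dV = ∫_0^{2π} ∫_0^{π} ∫_0^{3} (26) · ρ^2 sin(φ) dρ dφ dθ.

Inner (ρ from 0 to 3): 234sin(φ).
Middle (φ from 0 to π): 468.
Outer (θ from 0 to 2π): 936π.

Therefore ∯_{∂V} F · n dS = 936π.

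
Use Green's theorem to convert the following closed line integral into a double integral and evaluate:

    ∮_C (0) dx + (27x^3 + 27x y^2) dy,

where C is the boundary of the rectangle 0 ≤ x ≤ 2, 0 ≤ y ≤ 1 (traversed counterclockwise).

Green's theorem converts the closed line integral into a double integral over the enclosed region D:

    ∮_C P dx + Q dy = ∬_D (∂Q/∂x - ∂P/∂y) dA.

Here P = 0, Q = 27x^3 + 27x y^2, so

    ∂Q/∂x = 81x^2 + 27y^2,    ∂P/∂y = 0,
    ∂Q/∂x - ∂P/∂y = 81x^2 + 27y^2.

D is the region 0 ≤ x ≤ 2, 0 ≤ y ≤ 1. Evaluating the double integral:

    ∬_D (81x^2 + 27y^2) dA = ∫_0^{2} ∫_0^{1} (81x^2 + 27y^2) dy dx.

Inner (y from 0 to 1): 81x^2 + 9.
Outer (x from 0 to 2): 234.

Therefore ∮_C P dx + Q dy = 234.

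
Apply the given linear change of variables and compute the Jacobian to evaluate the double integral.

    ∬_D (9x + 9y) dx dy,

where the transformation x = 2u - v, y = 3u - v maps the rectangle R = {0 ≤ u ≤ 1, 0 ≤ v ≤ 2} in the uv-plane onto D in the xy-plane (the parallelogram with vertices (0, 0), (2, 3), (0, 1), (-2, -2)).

Compute the Jacobian determinant of (x, y) with respect to (u, v):

    ∂(x,y)/∂(u,v) = | 2  -1 | = (2)(-1) - (-1)(3) = 1.
                   | 3  -1 |

Its absolute value is |J| = 1 (the area scaling factor).

Substituting x = 2u - v, y = 3u - v into the integrand,

    9x + 9y → 45u - 18v,

so the integral becomes

    ∬_R (45u - 18v) · |J| du dv = ∫_0^1 ∫_0^2 (45u - 18v) dv du.

Inner (v): 90u - 36.
Outer (u): 9.

Therefore ∬_D (9x + 9y) dx dy = 9.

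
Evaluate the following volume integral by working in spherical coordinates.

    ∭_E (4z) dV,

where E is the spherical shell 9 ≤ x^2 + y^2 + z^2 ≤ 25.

In spherical coordinates, x = ρ sin(φ) cos(θ), y = ρ sin(φ) sin(θ), z = ρ cos(φ), and dV = ρ^2 sin(φ) dρ dφ dθ.

The integrand becomes 4ρ cos(φ), so

    ∭_E (4z) dV = ∫_{0}^{2π} ∫_{0}^{π} ∫_{3}^{5} (4ρ cos(φ)) · ρ^2 sin(φ) dρ dφ dθ.

Inner (ρ): 272sin(2φ).
Middle (φ): 0.
Outer (θ): 0.

Therefore the triple integral equals 0.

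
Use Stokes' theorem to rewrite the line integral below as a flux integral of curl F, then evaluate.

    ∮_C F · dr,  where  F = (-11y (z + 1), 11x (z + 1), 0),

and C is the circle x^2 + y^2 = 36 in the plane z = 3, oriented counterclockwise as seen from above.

Let S be the flat disk x^2 + y^2 ≤ 36 in the plane z = 3, with upward unit normal n̂ = ẑ. By Stokes' theorem,

    ∮_C F · dr = ∬_S (∇ × F) · n̂ dS = ∬_D (curl F)_z dA,

where D is the disk x^2 + y^2 ≤ 36.

Compute the curl of F = (-11y (z + 1), 11x (z + 1), 0):
    (∇ × F)_x = ∂F_z/∂y - ∂F_y/∂z = -11x,
    (∇ × F)_y = ∂F_x/∂z - ∂F_z/∂x = -11y,
    (∇ × F)_z = ∂F_y/∂x - ∂F_x/∂y = 22z + 22.

On z = 3, (curl F)_z = 88.

Convert to polar (x = r cos θ, y = r sin θ, dA = r dr dθ); the integrand becomes 88, so

    ∬_D (curl F)_z dA = ∫_0^{2π} ∫_0^{6} (88) · r dr dθ.

Inner (r from 0 to 6): 1584.
Outer (θ from 0 to 2π): 3168π.

Therefore ∮_C F · dr = 3168π.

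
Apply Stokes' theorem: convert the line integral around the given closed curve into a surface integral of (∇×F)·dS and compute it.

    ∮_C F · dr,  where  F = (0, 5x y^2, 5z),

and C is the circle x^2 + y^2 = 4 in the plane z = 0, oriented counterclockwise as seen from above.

Let S be the flat disk x^2 + y^2 ≤ 4 in the plane z = 0, with upward unit normal n̂ = ẑ. By Stokes' theorem,

    ∮_C F · dr = ∬_S (∇ × F) · n̂ dS = ∬_D (curl F)_z dA,

where D is the disk x^2 + y^2 ≤ 4.

Compute the curl of F = (0, 5x y^2, 5z):
    (∇ × F)_x = ∂F_z/∂y - ∂F_y/∂z = 0,
    (∇ × F)_y = ∂F_x/∂z - ∂F_z/∂x = 0,
    (∇ × F)_z = ∂F_y/∂x - ∂F_x/∂y = 5y^2.

On z = 0, (curl F)_z = 5y^2.

Convert to polar (x = r cos θ, y = r sin θ, dA = r dr dθ); the integrand becomes 5r^2sin(θ)^2, so

    ∬_D (curl F)_z dA = ∫_0^{2π} ∫_0^{2} (5r^2sin(θ)^2) · r dr dθ.

Inner (r from 0 to 2): 20sin(θ)^2.
Outer (θ from 0 to 2π): 20π.

Therefore ∮_C F · dr = 20π.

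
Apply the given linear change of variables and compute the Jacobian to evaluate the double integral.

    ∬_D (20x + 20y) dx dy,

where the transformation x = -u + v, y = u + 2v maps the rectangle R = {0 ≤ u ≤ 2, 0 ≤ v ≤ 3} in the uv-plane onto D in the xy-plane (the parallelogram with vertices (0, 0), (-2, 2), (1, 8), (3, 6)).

Compute the Jacobian determinant of (x, y) with respect to (u, v):

    ∂(x,y)/∂(u,v) = | -1  1 | = (-1)(2) - (1)(1) = -3.
                   | 1  2 |

Its absolute value is |J| = 3 (the area scaling factor).

Substituting x = -u + v, y = u + 2v into the integrand,

    20x + 20y → 60v,

so the integral becomes

    ∬_R (60v) · |J| du dv = ∫_0^2 ∫_0^3 (180v) dv du.

Inner (v): 810.
Outer (u): 1620.

Therefore ∬_D (20x + 20y) dx dy = 1620.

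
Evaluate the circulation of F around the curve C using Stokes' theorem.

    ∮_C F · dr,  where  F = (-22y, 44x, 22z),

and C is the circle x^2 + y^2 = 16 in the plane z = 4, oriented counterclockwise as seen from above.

Let S be the flat disk x^2 + y^2 ≤ 16 in the plane z = 4, with upward unit normal n̂ = ẑ. By Stokes' theorem,

    ∮_C F · dr = ∬_S (∇ × F) · n̂ dS = ∬_D (curl F)_z dA,

where D is the disk x^2 + y^2 ≤ 16.

Compute the curl of F = (-22y, 44x, 22z):
    (∇ × F)_x = ∂F_z/∂y - ∂F_y/∂z = 0,
    (∇ × F)_y = ∂F_x/∂z - ∂F_z/∂x = 0,
    (∇ × F)_z = ∂F_y/∂x - ∂F_x/∂y = 66.

On z = 4, (curl F)_z = 66.

Convert to polar (x = r cos θ, y = r sin θ, dA = r dr dθ); the integrand becomes 66, so

    ∬_D (curl F)_z dA = ∫_0^{2π} ∫_0^{4} (66) · r dr dθ.

Inner (r from 0 to 4): 528.
Outer (θ from 0 to 2π): 1056π.

Therefore ∮_C F · dr = 1056π.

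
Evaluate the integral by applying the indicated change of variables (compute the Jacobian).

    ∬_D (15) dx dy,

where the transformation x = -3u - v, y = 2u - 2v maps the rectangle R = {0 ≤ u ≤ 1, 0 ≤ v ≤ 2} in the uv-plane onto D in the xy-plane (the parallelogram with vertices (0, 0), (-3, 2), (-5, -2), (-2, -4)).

Compute the Jacobian determinant of (x, y) with respect to (u, v):

    ∂(x,y)/∂(u,v) = | -3  -1 | = (-3)(-2) - (-1)(2) = 8.
                   | 2  -2 |

Its absolute value is |J| = 8 (the area scaling factor).

Substituting x = -3u - v, y = 2u - 2v into the integrand,

    15 → 15,

so the integral becomes

    ∬_R (15) · |J| du dv = ∫_0^1 ∫_0^2 (120) dv du.

Inner (v): 240.
Outer (u): 240.

Therefore ∬_D (15) dx dy = 240.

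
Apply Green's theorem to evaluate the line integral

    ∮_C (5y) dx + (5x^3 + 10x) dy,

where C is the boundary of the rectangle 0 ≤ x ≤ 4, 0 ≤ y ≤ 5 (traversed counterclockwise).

Green's theorem converts the closed line integral into a double integral over the enclosed region D:

    ∮_C P dx + Q dy = ∬_D (∂Q/∂x - ∂P/∂y) dA.

Here P = 5y, Q = 5x^3 + 10x, so

    ∂Q/∂x = 15x^2 + 10,    ∂P/∂y = 5,
    ∂Q/∂x - ∂P/∂y = 15x^2 + 5.

D is the region 0 ≤ x ≤ 4, 0 ≤ y ≤ 5. Evaluating the double integral:

    ∬_D (15x^2 + 5) dA = ∫_0^{4} ∫_0^{5} (15x^2 + 5) dy dx.

Inner (y from 0 to 5): 75x^2 + 25.
Outer (x from 0 to 4): 1700.

Therefore ∮_C P dx + Q dy = 1700.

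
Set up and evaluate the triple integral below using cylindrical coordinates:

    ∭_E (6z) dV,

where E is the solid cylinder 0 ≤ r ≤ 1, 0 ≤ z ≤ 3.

In cylindrical coordinates, x = r cos(θ), y = r sin(θ), z = z, and dV = r dr dθ dz.

The integrand becomes 6z, so

    ∭_E (6z) dV = ∫_{0}^{2π} ∫_{0}^{1} ∫_{0}^{3} (6z) · r dz dr dθ.

Inner (z): 27r.
Middle (r from 0 to 1): 27/2.
Outer (θ): 27π.

Therefore the triple integral equals 27π.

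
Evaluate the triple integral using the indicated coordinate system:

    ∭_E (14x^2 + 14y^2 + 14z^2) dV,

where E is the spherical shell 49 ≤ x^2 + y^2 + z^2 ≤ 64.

In spherical coordinates, x = ρ sin(φ) cos(θ), y = ρ sin(φ) sin(θ), z = ρ cos(φ), and dV = ρ^2 sin(φ) dρ dφ dθ.

The integrand becomes 14ρ^2, so

    ∭_E (14x^2 + 14y^2 + 14z^2) dV = ∫_{0}^{2π} ∫_{0}^{π} ∫_{7}^{8} (14ρ^2) · ρ^2 sin(φ) dρ dφ dθ.

Inner (ρ): 223454sin(φ)/5.
Middle (φ): 446908/5.
Outer (θ): 893816π/5.

Therefore the triple integral equals 893816π/5.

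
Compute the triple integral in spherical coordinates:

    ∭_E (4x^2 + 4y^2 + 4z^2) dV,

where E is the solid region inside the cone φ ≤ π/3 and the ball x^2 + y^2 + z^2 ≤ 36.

In spherical coordinates, x = ρ sin(φ) cos(θ), y = ρ sin(φ) sin(θ), z = ρ cos(φ), and dV = ρ^2 sin(φ) dρ dφ dθ.

The integrand becomes 4ρ^2, so

    ∭_E (4x^2 + 4y^2 + 4z^2) dV = ∫_{0}^{2π} ∫_{0}^{π/3} ∫_{0}^{6} (4ρ^2) · ρ^2 sin(φ) dρ dφ dθ.

Inner (ρ): 31104sin(φ)/5.
Middle (φ): 15552/5.
Outer (θ): 31104π/5.

Therefore the triple integral equals 31104π/5.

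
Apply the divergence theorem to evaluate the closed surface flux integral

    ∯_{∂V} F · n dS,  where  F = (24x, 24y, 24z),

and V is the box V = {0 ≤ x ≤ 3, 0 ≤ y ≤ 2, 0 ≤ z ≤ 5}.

By the divergence theorem,

    ∯_{∂V} F · n dS = ∭_V (∇ · F) dV.

Compute the divergence:
    ∇ · F = ∂F_x/∂x + ∂F_y/∂y + ∂F_z/∂z = 24 + 24 + 24 = 72.

V is a rectangular box, so dV = dx dy dz with 0 ≤ x ≤ 3, 0 ≤ y ≤ 2, 0 ≤ z ≤ 5.

Integrate (72) over V as an iterated integral:

    ∭_V (∇·F) dV = ∫_0^{3} ∫_0^{2} ∫_0^{5} (72) dz dy dx.

Inner (z from 0 to 5): 360.
Middle (y from 0 to 2): 720.
Outer (x from 0 to 3): 2160.

Therefore ∯_{∂V} F · n dS = 2160.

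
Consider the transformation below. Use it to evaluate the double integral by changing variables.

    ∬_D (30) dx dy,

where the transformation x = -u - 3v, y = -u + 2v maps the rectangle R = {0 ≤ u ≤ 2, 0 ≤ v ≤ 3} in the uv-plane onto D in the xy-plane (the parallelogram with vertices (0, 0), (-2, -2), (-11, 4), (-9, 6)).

Compute the Jacobian determinant of (x, y) with respect to (u, v):

    ∂(x,y)/∂(u,v) = | -1  -3 | = (-1)(2) - (-3)(-1) = -5.
                   | -1  2 |

Its absolute value is |J| = 5 (the area scaling factor).

Substituting x = -u - 3v, y = -u + 2v into the integrand,

    30 → 30,

so the integral becomes

    ∬_R (30) · |J| du dv = ∫_0^2 ∫_0^3 (150) dv du.

Inner (v): 450.
Outer (u): 900.

Therefore ∬_D (30) dx dy = 900.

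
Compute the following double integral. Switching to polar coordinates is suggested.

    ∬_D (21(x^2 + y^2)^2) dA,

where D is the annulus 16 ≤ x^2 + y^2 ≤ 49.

The region D is 4 ≤ r ≤ 7, 0 ≤ θ ≤ 2π in polar coordinates, where x = r cos(θ), y = r sin(θ), and dA = r dr dθ.

Under the substitution, the integrand becomes 21r^4, so

    ∬_D (21(x^2 + y^2)^2) dA = ∫_{0}^{2π} ∫_{4}^{7} (21r^4) · r dr dθ.

Inner integral (in r): ∫_{4}^{7} (21r^4) · r dr = 794871/2.

Outer integral (in θ): ∫_{0}^{2π} (794871/2) dθ = 794871π.

Therefore ∬_D (21(x^2 + y^2)^2) dA = 794871π.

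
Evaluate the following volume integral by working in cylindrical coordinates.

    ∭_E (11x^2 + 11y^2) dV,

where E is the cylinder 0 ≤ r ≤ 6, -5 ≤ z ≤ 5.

In cylindrical coordinates, x = r cos(θ), y = r sin(θ), z = z, and dV = r dr dθ dz.

The integrand becomes 11r^2, so

    ∭_E (11x^2 + 11y^2) dV = ∫_{0}^{2π} ∫_{0}^{6} ∫_{-5}^{5} (11r^2) · r dz dr dθ.

Inner (z): 110r^3.
Middle (r from 0 to 6): 35640.
Outer (θ): 71280π.

Therefore the triple integral equals 71280π.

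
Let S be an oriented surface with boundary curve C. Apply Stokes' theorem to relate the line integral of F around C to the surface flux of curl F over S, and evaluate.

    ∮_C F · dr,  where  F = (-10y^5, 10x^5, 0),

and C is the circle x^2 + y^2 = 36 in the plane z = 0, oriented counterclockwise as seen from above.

Let S be the flat disk x^2 + y^2 ≤ 36 in the plane z = 0, with upward unit normal n̂ = ẑ. By Stokes' theorem,

    ∮_C F · dr = ∬_S (∇ × F) · n̂ dS = ∬_D (curl F)_z dA,

where D is the disk x^2 + y^2 ≤ 36.

Compute the curl of F = (-10y^5, 10x^5, 0):
    (∇ × F)_x = ∂F_z/∂y - ∂F_y/∂z = 0,
    (∇ × F)_y = ∂F_x/∂z - ∂F_z/∂x = 0,
    (∇ × F)_z = ∂F_y/∂x - ∂F_x/∂y = 50x^4 + 50y^4.

On z = 0, (curl F)_z = 50x^4 + 50y^4.

Convert to polar (x = r cos θ, y = r sin θ, dA = r dr dθ); the integrand becomes 50r^4(sin(θ)^4 + cos(θ)^4), so

    ∬_D (curl F)_z dA = ∫_0^{2π} ∫_0^{6} (50r^4(sin(θ)^4 + cos(θ)^4)) · r dr dθ.

Inner (r from 0 to 6): 388800sin(θ)^4 + 388800cos(θ)^4.
Outer (θ from 0 to 2π): 583200π.

Therefore ∮_C F · dr = 583200π.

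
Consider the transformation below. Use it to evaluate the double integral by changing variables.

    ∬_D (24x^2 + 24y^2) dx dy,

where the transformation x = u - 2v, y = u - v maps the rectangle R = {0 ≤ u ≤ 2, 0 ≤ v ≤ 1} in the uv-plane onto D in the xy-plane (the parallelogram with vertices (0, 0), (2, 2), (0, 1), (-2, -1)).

Compute the Jacobian determinant of (x, y) with respect to (u, v):

    ∂(x,y)/∂(u,v) = | 1  -2 | = (1)(-1) - (-2)(1) = 1.
                   | 1  -1 |

Its absolute value is |J| = 1 (the area scaling factor).

Substituting x = u - 2v, y = u - v into the integrand,

    24x^2 + 24y^2 → 48u^2 - 144u v + 120v^2,

so the integral becomes

    ∬_R (48u^2 - 144u v + 120v^2) · |J| du dv = ∫_0^2 ∫_0^1 (48u^2 - 144u v + 120v^2) dv du.

Inner (v): 48u^2 - 72u + 40.
Outer (u): 64.

Therefore ∬_D (24x^2 + 24y^2) dx dy = 64.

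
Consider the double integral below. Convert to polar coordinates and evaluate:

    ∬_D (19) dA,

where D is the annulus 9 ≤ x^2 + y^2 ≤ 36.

The region D is 3 ≤ r ≤ 6, 0 ≤ θ ≤ 2π in polar coordinates, where x = r cos(θ), y = r sin(θ), and dA = r dr dθ.

Under the substitution, the integrand becomes 19, so

    ∬_D (19) dA = ∫_{0}^{2π} ∫_{3}^{6} (19) · r dr dθ.

Inner integral (in r): ∫_{3}^{6} (19) · r dr = 513/2.

Outer integral (in θ): ∫_{0}^{2π} (513/2) dθ = 513π.

Therefore ∬_D (19) dA = 513π.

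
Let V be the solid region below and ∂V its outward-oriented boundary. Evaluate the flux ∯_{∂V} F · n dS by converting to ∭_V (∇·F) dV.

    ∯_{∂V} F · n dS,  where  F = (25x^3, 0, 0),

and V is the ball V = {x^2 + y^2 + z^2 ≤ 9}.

By the divergence theorem,

    ∯_{∂V} F · n dS = ∭_V (∇ · F) dV.

Compute the divergence:
    ∇ · F = ∂F_x/∂x + ∂F_y/∂y + ∂F_z/∂z = 75x^2 + 0 + 0 = 75x^2.

In spherical coordinates, x = ρ sin(φ) cos(θ), y = ρ sin(φ) sin(θ), z = ρ cos(φ), dV = ρ^2 sin(φ) dρ dφ dθ, with 0 ≤ ρ ≤ 3, 0 ≤ φ ≤ π, 0 ≤ θ ≤ 2π.

The integrand, after substitution and multiplying by the volume element, becomes (75ρ^2sin(φ)^2cos(θ)^2) · ρ^2 sin(φ), so

    ∭_V (∇·F) dV = ∫_0^{2π} ∫_0^{π} ∫_0^{3} (75ρ^2sin(φ)^2cos(θ)^2) · ρ^2 sin(φ) dρ dφ dθ.

Inner (ρ from 0 to 3): 3645sin(φ)^3cos(θ)^2.
Middle (φ from 0 to π): 4860cos(θ)^2.
Outer (θ from 0 to 2π): 4860π.

Therefore ∯_{∂V} F · n dS = 4860π.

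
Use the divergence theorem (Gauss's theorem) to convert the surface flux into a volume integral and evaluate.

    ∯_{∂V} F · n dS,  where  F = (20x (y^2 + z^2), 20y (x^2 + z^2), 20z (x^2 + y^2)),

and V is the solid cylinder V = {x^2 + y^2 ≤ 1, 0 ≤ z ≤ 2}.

By the divergence theorem,

    ∯_{∂V} F · n dS = ∭_V (∇ · F) dV.

Compute the divergence:
    ∇ · F = ∂F_x/∂x + ∂F_y/∂y + ∂F_z/∂z = 20y^2 + 20z^2 + 20x^2 + 20z^2 + 20x^2 + 20y^2 = 40x^2 + 40y^2 + 40z^2.

In cylindrical coordinates, x = r cos(θ), y = r sin(θ), z = z, dV = r dr dθ dz, with 0 ≤ r ≤ 1, 0 ≤ θ ≤ 2π, 0 ≤ z ≤ 2.

The integrand, after substitution and multiplying by the volume element, becomes (40r^2 + 40z^2) · r, so

    ∭_V (∇·F) dV = ∫_0^{2π} ∫_0^{1} ∫_0^{2} (40r^2 + 40z^2) · r dz dr dθ.

Inner (z from 0 to 2): 80r (r^2 + 4/3).
Middle (r from 0 to 1): 220/3.
Outer (θ from 0 to 2π): 440π/3.

Therefore ∯_{∂V} F · n dS = 440π/3.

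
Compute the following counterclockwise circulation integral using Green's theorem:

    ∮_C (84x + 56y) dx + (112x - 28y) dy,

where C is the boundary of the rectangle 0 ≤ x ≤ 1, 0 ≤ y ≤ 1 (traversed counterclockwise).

Green's theorem converts the closed line integral into a double integral over the enclosed region D:

    ∮_C P dx + Q dy = ∬_D (∂Q/∂x - ∂P/∂y) dA.

Here P = 84x + 56y, Q = 112x - 28y, so

    ∂Q/∂x = 112,    ∂P/∂y = 56,
    ∂Q/∂x - ∂P/∂y = 56.

D is the region 0 ≤ x ≤ 1, 0 ≤ y ≤ 1. Evaluating the double integral:

    ∬_D (56) dA = ∫_0^{1} ∫_0^{1} (56) dy dx.

Inner (y from 0 to 1): 56.
Outer (x from 0 to 1): 56.

Therefore ∮_C P dx + Q dy = 56.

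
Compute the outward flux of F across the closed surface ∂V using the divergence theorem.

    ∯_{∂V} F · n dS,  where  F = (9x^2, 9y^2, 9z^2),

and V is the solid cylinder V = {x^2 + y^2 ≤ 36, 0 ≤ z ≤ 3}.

By the divergence theorem,

    ∯_{∂V} F · n dS = ∭_V (∇ · F) dV.

Compute the divergence:
    ∇ · F = ∂F_x/∂x + ∂F_y/∂y + ∂F_z/∂z = 18x + 18y + 18z.

In cylindrical coordinates, x = r cos(θ), y = r sin(θ), z = z, dV = r dr dθ dz, with 0 ≤ r ≤ 6, 0 ≤ θ ≤ 2π, 0 ≤ z ≤ 3.

The integrand, after substitution and multiplying by the volume element, becomes (18sqrt(2)r sin(θ + π/4) + 18z) · r, so

    ∭_V (∇·F) dV = ∫_0^{2π} ∫_0^{6} ∫_0^{3} (18sqrt(2)r sin(θ + π/4) + 18z) · r dz dr dθ.

Inner (z from 0 to 3): 27r (2sqrt(2)r sin(θ + π/4) + 3).
Middle (r from 0 to 6): 3888sqrt(2)sin(θ + π/4) + 1458.
Outer (θ from 0 to 2π): 2916π.

Therefore ∯_{∂V} F · n dS = 2916π.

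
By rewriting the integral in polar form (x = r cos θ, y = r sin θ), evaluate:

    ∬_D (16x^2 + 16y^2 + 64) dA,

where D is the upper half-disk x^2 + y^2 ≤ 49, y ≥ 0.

The region D is 0 ≤ r ≤ 7, 0 ≤ θ ≤ π in polar coordinates, where x = r cos(θ), y = r sin(θ), and dA = r dr dθ.

Under the substitution, the integrand becomes 16r^2 + 64, so

    ∬_D (16x^2 + 16y^2 + 64) dA = ∫_{0}^{π} ∫_{0}^{7} (16r^2 + 64) · r dr dθ.

Inner integral (in r): ∫_{0}^{7} (16r^2 + 64) · r dr = 11172.

Outer integral (in θ): ∫_{0}^{π} (11172) dθ = 11172π.

Therefore ∬_D (16x^2 + 16y^2 + 64) dA = 11172π.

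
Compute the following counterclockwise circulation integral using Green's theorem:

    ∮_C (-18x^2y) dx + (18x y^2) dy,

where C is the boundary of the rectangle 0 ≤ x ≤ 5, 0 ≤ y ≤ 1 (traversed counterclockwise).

Green's theorem converts the closed line integral into a double integral over the enclosed region D:

    ∮_C P dx + Q dy = ∬_D (∂Q/∂x - ∂P/∂y) dA.

Here P = -18x^2y, Q = 18x y^2, so

    ∂Q/∂x = 18y^2,    ∂P/∂y = -18x^2,
    ∂Q/∂x - ∂P/∂y = 18x^2 + 18y^2.

D is the region 0 ≤ x ≤ 5, 0 ≤ y ≤ 1. Evaluating the double integral:

    ∬_D (18x^2 + 18y^2) dA = ∫_0^{5} ∫_0^{1} (18x^2 + 18y^2) dy dx.

Inner (y from 0 to 1): 18x^2 + 6.
Outer (x from 0 to 5): 780.

Therefore ∮_C P dx + Q dy = 780.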